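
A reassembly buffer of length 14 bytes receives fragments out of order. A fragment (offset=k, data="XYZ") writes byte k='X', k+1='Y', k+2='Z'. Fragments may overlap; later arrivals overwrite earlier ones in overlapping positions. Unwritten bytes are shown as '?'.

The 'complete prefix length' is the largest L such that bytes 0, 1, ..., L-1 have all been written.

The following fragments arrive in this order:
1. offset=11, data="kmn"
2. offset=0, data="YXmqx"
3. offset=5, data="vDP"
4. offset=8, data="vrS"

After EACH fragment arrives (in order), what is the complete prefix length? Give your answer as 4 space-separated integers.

Answer: 0 5 8 14

Derivation:
Fragment 1: offset=11 data="kmn" -> buffer=???????????kmn -> prefix_len=0
Fragment 2: offset=0 data="YXmqx" -> buffer=YXmqx??????kmn -> prefix_len=5
Fragment 3: offset=5 data="vDP" -> buffer=YXmqxvDP???kmn -> prefix_len=8
Fragment 4: offset=8 data="vrS" -> buffer=YXmqxvDPvrSkmn -> prefix_len=14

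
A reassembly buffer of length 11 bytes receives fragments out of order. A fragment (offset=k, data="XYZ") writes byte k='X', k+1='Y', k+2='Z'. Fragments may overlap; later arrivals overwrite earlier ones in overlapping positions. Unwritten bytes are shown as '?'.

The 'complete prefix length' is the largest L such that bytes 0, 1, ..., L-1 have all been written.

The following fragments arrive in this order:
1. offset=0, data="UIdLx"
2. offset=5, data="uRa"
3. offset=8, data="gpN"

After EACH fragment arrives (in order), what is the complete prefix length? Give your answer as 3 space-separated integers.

Answer: 5 8 11

Derivation:
Fragment 1: offset=0 data="UIdLx" -> buffer=UIdLx?????? -> prefix_len=5
Fragment 2: offset=5 data="uRa" -> buffer=UIdLxuRa??? -> prefix_len=8
Fragment 3: offset=8 data="gpN" -> buffer=UIdLxuRagpN -> prefix_len=11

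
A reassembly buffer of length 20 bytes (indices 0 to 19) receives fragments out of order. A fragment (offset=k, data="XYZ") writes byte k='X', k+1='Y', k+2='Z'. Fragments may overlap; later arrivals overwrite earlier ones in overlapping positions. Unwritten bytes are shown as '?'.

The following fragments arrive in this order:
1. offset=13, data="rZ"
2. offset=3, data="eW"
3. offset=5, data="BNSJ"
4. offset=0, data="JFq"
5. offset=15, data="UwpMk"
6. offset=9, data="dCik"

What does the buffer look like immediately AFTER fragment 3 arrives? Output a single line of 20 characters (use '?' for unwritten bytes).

Answer: ???eWBNSJ????rZ?????

Derivation:
Fragment 1: offset=13 data="rZ" -> buffer=?????????????rZ?????
Fragment 2: offset=3 data="eW" -> buffer=???eW????????rZ?????
Fragment 3: offset=5 data="BNSJ" -> buffer=???eWBNSJ????rZ?????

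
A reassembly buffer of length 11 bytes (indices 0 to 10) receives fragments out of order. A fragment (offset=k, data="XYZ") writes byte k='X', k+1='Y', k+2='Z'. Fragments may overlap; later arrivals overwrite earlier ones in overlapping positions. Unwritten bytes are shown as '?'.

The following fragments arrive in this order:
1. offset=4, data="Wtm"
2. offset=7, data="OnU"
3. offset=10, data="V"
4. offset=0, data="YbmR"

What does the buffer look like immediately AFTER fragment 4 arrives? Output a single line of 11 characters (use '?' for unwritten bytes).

Answer: YbmRWtmOnUV

Derivation:
Fragment 1: offset=4 data="Wtm" -> buffer=????Wtm????
Fragment 2: offset=7 data="OnU" -> buffer=????WtmOnU?
Fragment 3: offset=10 data="V" -> buffer=????WtmOnUV
Fragment 4: offset=0 data="YbmR" -> buffer=YbmRWtmOnUV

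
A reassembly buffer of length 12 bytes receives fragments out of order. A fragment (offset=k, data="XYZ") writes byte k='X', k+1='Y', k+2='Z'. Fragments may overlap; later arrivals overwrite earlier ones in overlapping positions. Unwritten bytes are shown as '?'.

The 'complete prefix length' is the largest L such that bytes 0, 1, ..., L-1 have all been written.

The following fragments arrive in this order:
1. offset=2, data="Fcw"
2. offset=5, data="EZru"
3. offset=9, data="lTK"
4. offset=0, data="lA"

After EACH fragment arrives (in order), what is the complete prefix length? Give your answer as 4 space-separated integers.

Answer: 0 0 0 12

Derivation:
Fragment 1: offset=2 data="Fcw" -> buffer=??Fcw??????? -> prefix_len=0
Fragment 2: offset=5 data="EZru" -> buffer=??FcwEZru??? -> prefix_len=0
Fragment 3: offset=9 data="lTK" -> buffer=??FcwEZrulTK -> prefix_len=0
Fragment 4: offset=0 data="lA" -> buffer=lAFcwEZrulTK -> prefix_len=12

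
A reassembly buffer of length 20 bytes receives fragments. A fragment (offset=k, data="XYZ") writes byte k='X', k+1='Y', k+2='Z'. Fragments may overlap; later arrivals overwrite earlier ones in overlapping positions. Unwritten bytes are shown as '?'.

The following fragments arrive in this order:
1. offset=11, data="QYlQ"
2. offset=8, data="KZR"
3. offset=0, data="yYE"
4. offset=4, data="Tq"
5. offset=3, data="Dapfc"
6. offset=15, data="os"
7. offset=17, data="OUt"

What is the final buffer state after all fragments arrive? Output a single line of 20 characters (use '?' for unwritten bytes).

Fragment 1: offset=11 data="QYlQ" -> buffer=???????????QYlQ?????
Fragment 2: offset=8 data="KZR" -> buffer=????????KZRQYlQ?????
Fragment 3: offset=0 data="yYE" -> buffer=yYE?????KZRQYlQ?????
Fragment 4: offset=4 data="Tq" -> buffer=yYE?Tq??KZRQYlQ?????
Fragment 5: offset=3 data="Dapfc" -> buffer=yYEDapfcKZRQYlQ?????
Fragment 6: offset=15 data="os" -> buffer=yYEDapfcKZRQYlQos???
Fragment 7: offset=17 data="OUt" -> buffer=yYEDapfcKZRQYlQosOUt

Answer: yYEDapfcKZRQYlQosOUt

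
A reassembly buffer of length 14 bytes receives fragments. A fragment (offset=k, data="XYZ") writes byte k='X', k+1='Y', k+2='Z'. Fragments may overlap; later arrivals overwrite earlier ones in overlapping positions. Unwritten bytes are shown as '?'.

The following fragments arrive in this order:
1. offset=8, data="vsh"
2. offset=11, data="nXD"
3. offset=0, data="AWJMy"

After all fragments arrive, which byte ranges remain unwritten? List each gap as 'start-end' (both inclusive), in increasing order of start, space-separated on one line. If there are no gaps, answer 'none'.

Answer: 5-7

Derivation:
Fragment 1: offset=8 len=3
Fragment 2: offset=11 len=3
Fragment 3: offset=0 len=5
Gaps: 5-7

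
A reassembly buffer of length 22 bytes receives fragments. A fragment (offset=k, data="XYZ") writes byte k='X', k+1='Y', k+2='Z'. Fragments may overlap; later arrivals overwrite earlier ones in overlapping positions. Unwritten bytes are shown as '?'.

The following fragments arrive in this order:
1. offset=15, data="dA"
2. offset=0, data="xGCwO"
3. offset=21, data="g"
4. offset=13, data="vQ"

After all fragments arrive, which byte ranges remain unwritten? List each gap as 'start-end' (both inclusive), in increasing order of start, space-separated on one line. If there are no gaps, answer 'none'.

Answer: 5-12 17-20

Derivation:
Fragment 1: offset=15 len=2
Fragment 2: offset=0 len=5
Fragment 3: offset=21 len=1
Fragment 4: offset=13 len=2
Gaps: 5-12 17-20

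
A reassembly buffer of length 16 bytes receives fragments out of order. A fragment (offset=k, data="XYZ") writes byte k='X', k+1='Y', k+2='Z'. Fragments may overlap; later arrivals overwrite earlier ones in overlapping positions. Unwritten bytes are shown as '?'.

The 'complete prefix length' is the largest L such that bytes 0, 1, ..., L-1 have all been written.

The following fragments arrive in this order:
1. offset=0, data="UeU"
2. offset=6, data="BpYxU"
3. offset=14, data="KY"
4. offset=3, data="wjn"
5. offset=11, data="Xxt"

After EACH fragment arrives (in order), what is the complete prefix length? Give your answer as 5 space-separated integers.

Fragment 1: offset=0 data="UeU" -> buffer=UeU????????????? -> prefix_len=3
Fragment 2: offset=6 data="BpYxU" -> buffer=UeU???BpYxU????? -> prefix_len=3
Fragment 3: offset=14 data="KY" -> buffer=UeU???BpYxU???KY -> prefix_len=3
Fragment 4: offset=3 data="wjn" -> buffer=UeUwjnBpYxU???KY -> prefix_len=11
Fragment 5: offset=11 data="Xxt" -> buffer=UeUwjnBpYxUXxtKY -> prefix_len=16

Answer: 3 3 3 11 16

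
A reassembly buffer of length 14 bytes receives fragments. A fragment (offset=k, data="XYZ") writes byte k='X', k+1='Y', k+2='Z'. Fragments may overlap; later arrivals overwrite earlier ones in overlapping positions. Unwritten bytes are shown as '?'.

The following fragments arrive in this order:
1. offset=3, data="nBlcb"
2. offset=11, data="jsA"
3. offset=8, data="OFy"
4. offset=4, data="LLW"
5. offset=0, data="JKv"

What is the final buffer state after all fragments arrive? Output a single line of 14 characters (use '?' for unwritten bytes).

Fragment 1: offset=3 data="nBlcb" -> buffer=???nBlcb??????
Fragment 2: offset=11 data="jsA" -> buffer=???nBlcb???jsA
Fragment 3: offset=8 data="OFy" -> buffer=???nBlcbOFyjsA
Fragment 4: offset=4 data="LLW" -> buffer=???nLLWbOFyjsA
Fragment 5: offset=0 data="JKv" -> buffer=JKvnLLWbOFyjsA

Answer: JKvnLLWbOFyjsA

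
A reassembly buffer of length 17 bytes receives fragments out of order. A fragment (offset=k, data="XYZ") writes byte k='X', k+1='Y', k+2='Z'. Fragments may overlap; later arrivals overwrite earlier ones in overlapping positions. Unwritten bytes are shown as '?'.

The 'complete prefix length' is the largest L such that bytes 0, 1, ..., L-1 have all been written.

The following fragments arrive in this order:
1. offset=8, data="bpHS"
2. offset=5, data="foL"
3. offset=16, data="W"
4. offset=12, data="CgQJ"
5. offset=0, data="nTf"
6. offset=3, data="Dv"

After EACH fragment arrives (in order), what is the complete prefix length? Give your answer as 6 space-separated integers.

Answer: 0 0 0 0 3 17

Derivation:
Fragment 1: offset=8 data="bpHS" -> buffer=????????bpHS????? -> prefix_len=0
Fragment 2: offset=5 data="foL" -> buffer=?????foLbpHS????? -> prefix_len=0
Fragment 3: offset=16 data="W" -> buffer=?????foLbpHS????W -> prefix_len=0
Fragment 4: offset=12 data="CgQJ" -> buffer=?????foLbpHSCgQJW -> prefix_len=0
Fragment 5: offset=0 data="nTf" -> buffer=nTf??foLbpHSCgQJW -> prefix_len=3
Fragment 6: offset=3 data="Dv" -> buffer=nTfDvfoLbpHSCgQJW -> prefix_len=17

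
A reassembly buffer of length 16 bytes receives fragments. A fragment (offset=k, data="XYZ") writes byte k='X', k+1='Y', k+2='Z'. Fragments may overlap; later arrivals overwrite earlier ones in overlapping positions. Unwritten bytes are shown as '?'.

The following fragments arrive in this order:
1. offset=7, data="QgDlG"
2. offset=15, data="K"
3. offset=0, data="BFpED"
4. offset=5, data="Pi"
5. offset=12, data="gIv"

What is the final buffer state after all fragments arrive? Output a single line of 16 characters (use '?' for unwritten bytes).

Fragment 1: offset=7 data="QgDlG" -> buffer=???????QgDlG????
Fragment 2: offset=15 data="K" -> buffer=???????QgDlG???K
Fragment 3: offset=0 data="BFpED" -> buffer=BFpED??QgDlG???K
Fragment 4: offset=5 data="Pi" -> buffer=BFpEDPiQgDlG???K
Fragment 5: offset=12 data="gIv" -> buffer=BFpEDPiQgDlGgIvK

Answer: BFpEDPiQgDlGgIvK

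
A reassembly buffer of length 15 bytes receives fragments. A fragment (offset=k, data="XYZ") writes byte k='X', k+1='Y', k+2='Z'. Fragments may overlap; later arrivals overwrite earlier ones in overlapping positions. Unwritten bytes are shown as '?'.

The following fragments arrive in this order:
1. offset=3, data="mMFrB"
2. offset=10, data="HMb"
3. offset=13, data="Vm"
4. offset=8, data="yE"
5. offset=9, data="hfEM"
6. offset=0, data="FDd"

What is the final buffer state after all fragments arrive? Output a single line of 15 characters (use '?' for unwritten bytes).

Answer: FDdmMFrByhfEMVm

Derivation:
Fragment 1: offset=3 data="mMFrB" -> buffer=???mMFrB???????
Fragment 2: offset=10 data="HMb" -> buffer=???mMFrB??HMb??
Fragment 3: offset=13 data="Vm" -> buffer=???mMFrB??HMbVm
Fragment 4: offset=8 data="yE" -> buffer=???mMFrByEHMbVm
Fragment 5: offset=9 data="hfEM" -> buffer=???mMFrByhfEMVm
Fragment 6: offset=0 data="FDd" -> buffer=FDdmMFrByhfEMVm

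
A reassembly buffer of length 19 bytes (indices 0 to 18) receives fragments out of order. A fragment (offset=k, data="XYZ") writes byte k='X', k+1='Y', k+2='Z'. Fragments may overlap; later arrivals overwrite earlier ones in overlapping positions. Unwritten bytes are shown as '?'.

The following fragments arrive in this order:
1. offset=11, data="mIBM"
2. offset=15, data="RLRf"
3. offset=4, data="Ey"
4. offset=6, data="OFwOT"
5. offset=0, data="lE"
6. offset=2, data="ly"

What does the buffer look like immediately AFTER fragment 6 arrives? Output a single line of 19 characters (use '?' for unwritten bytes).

Answer: lElyEyOFwOTmIBMRLRf

Derivation:
Fragment 1: offset=11 data="mIBM" -> buffer=???????????mIBM????
Fragment 2: offset=15 data="RLRf" -> buffer=???????????mIBMRLRf
Fragment 3: offset=4 data="Ey" -> buffer=????Ey?????mIBMRLRf
Fragment 4: offset=6 data="OFwOT" -> buffer=????EyOFwOTmIBMRLRf
Fragment 5: offset=0 data="lE" -> buffer=lE??EyOFwOTmIBMRLRf
Fragment 6: offset=2 data="ly" -> buffer=lElyEyOFwOTmIBMRLRf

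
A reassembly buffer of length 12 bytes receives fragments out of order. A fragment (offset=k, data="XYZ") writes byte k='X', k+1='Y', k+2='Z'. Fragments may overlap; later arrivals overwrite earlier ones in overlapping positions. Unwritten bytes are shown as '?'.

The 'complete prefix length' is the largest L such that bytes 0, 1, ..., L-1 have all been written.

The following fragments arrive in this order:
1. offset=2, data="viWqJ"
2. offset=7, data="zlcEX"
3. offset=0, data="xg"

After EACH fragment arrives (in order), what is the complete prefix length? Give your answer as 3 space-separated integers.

Answer: 0 0 12

Derivation:
Fragment 1: offset=2 data="viWqJ" -> buffer=??viWqJ????? -> prefix_len=0
Fragment 2: offset=7 data="zlcEX" -> buffer=??viWqJzlcEX -> prefix_len=0
Fragment 3: offset=0 data="xg" -> buffer=xgviWqJzlcEX -> prefix_len=12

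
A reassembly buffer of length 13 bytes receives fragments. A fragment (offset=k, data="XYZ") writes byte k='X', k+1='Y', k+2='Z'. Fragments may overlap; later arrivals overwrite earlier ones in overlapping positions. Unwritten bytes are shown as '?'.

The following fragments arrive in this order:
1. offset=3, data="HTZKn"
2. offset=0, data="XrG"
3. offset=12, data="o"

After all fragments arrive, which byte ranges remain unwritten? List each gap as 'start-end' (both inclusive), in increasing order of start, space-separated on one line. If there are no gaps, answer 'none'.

Fragment 1: offset=3 len=5
Fragment 2: offset=0 len=3
Fragment 3: offset=12 len=1
Gaps: 8-11

Answer: 8-11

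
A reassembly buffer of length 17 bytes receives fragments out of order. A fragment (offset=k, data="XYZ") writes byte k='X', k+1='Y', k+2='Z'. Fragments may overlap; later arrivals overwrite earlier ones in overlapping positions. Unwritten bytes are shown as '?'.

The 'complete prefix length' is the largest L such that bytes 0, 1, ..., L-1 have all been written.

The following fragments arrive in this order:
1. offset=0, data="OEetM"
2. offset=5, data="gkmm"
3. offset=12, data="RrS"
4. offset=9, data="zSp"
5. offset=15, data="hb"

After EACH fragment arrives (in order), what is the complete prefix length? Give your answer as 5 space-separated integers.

Fragment 1: offset=0 data="OEetM" -> buffer=OEetM???????????? -> prefix_len=5
Fragment 2: offset=5 data="gkmm" -> buffer=OEetMgkmm???????? -> prefix_len=9
Fragment 3: offset=12 data="RrS" -> buffer=OEetMgkmm???RrS?? -> prefix_len=9
Fragment 4: offset=9 data="zSp" -> buffer=OEetMgkmmzSpRrS?? -> prefix_len=15
Fragment 5: offset=15 data="hb" -> buffer=OEetMgkmmzSpRrShb -> prefix_len=17

Answer: 5 9 9 15 17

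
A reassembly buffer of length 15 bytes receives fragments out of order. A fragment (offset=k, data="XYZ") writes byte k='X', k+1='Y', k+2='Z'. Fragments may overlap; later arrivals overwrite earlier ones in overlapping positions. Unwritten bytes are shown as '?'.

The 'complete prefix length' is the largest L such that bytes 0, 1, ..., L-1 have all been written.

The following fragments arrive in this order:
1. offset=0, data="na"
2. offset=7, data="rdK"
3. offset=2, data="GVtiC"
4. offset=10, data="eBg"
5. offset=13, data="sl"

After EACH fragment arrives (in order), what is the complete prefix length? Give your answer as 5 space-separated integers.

Answer: 2 2 10 13 15

Derivation:
Fragment 1: offset=0 data="na" -> buffer=na????????????? -> prefix_len=2
Fragment 2: offset=7 data="rdK" -> buffer=na?????rdK????? -> prefix_len=2
Fragment 3: offset=2 data="GVtiC" -> buffer=naGVtiCrdK????? -> prefix_len=10
Fragment 4: offset=10 data="eBg" -> buffer=naGVtiCrdKeBg?? -> prefix_len=13
Fragment 5: offset=13 data="sl" -> buffer=naGVtiCrdKeBgsl -> prefix_len=15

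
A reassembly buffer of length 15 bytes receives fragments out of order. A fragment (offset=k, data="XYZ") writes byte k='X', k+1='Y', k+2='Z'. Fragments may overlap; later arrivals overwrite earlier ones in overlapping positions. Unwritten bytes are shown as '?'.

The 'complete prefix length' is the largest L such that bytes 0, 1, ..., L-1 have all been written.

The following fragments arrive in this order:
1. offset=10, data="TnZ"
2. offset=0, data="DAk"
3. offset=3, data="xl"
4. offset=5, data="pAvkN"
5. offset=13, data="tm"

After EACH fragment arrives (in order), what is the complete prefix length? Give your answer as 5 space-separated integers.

Answer: 0 3 5 13 15

Derivation:
Fragment 1: offset=10 data="TnZ" -> buffer=??????????TnZ?? -> prefix_len=0
Fragment 2: offset=0 data="DAk" -> buffer=DAk???????TnZ?? -> prefix_len=3
Fragment 3: offset=3 data="xl" -> buffer=DAkxl?????TnZ?? -> prefix_len=5
Fragment 4: offset=5 data="pAvkN" -> buffer=DAkxlpAvkNTnZ?? -> prefix_len=13
Fragment 5: offset=13 data="tm" -> buffer=DAkxlpAvkNTnZtm -> prefix_len=15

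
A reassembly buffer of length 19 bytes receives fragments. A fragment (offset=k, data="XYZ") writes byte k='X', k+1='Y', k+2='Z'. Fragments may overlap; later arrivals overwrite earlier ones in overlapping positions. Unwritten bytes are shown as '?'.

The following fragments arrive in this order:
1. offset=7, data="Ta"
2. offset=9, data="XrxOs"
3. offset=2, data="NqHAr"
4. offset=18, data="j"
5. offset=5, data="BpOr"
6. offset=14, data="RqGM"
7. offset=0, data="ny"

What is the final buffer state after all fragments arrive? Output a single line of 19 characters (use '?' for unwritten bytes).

Answer: nyNqHBpOrXrxOsRqGMj

Derivation:
Fragment 1: offset=7 data="Ta" -> buffer=???????Ta??????????
Fragment 2: offset=9 data="XrxOs" -> buffer=???????TaXrxOs?????
Fragment 3: offset=2 data="NqHAr" -> buffer=??NqHArTaXrxOs?????
Fragment 4: offset=18 data="j" -> buffer=??NqHArTaXrxOs????j
Fragment 5: offset=5 data="BpOr" -> buffer=??NqHBpOrXrxOs????j
Fragment 6: offset=14 data="RqGM" -> buffer=??NqHBpOrXrxOsRqGMj
Fragment 7: offset=0 data="ny" -> buffer=nyNqHBpOrXrxOsRqGMj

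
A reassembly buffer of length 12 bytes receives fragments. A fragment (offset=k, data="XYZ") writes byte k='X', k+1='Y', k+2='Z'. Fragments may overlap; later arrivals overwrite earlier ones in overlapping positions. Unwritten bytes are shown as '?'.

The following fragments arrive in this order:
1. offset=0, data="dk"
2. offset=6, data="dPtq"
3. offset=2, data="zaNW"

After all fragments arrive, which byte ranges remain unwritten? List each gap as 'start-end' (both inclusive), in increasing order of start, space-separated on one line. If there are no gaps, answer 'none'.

Fragment 1: offset=0 len=2
Fragment 2: offset=6 len=4
Fragment 3: offset=2 len=4
Gaps: 10-11

Answer: 10-11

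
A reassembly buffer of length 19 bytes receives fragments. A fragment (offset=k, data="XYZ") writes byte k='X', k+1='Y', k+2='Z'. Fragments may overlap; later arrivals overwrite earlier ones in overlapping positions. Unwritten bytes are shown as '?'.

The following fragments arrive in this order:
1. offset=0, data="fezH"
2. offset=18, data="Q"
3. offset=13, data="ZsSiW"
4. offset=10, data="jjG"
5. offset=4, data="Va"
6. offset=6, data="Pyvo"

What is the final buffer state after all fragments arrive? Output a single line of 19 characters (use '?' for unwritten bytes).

Fragment 1: offset=0 data="fezH" -> buffer=fezH???????????????
Fragment 2: offset=18 data="Q" -> buffer=fezH??????????????Q
Fragment 3: offset=13 data="ZsSiW" -> buffer=fezH?????????ZsSiWQ
Fragment 4: offset=10 data="jjG" -> buffer=fezH??????jjGZsSiWQ
Fragment 5: offset=4 data="Va" -> buffer=fezHVa????jjGZsSiWQ
Fragment 6: offset=6 data="Pyvo" -> buffer=fezHVaPyvojjGZsSiWQ

Answer: fezHVaPyvojjGZsSiWQ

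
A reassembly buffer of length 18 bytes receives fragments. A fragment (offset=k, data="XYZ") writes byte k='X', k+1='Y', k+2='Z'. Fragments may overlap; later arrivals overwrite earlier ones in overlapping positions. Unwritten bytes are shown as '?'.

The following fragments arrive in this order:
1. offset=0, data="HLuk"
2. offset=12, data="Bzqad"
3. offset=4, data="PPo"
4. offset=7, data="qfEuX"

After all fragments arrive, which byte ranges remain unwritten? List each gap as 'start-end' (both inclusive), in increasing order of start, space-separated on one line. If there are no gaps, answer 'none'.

Fragment 1: offset=0 len=4
Fragment 2: offset=12 len=5
Fragment 3: offset=4 len=3
Fragment 4: offset=7 len=5
Gaps: 17-17

Answer: 17-17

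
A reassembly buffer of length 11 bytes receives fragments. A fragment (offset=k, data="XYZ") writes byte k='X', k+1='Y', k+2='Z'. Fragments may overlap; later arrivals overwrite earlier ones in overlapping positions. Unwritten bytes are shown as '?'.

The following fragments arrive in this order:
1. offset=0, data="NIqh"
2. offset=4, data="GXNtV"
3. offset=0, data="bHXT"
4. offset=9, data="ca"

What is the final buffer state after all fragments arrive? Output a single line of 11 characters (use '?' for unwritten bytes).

Answer: bHXTGXNtVca

Derivation:
Fragment 1: offset=0 data="NIqh" -> buffer=NIqh???????
Fragment 2: offset=4 data="GXNtV" -> buffer=NIqhGXNtV??
Fragment 3: offset=0 data="bHXT" -> buffer=bHXTGXNtV??
Fragment 4: offset=9 data="ca" -> buffer=bHXTGXNtVca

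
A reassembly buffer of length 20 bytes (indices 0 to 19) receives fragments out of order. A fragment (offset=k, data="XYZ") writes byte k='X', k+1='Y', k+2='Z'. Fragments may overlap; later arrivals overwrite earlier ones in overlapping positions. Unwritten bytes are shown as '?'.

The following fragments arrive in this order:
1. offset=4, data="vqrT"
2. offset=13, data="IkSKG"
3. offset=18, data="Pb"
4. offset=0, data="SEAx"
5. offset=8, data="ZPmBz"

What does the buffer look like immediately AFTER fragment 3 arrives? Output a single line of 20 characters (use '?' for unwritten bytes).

Answer: ????vqrT?????IkSKGPb

Derivation:
Fragment 1: offset=4 data="vqrT" -> buffer=????vqrT????????????
Fragment 2: offset=13 data="IkSKG" -> buffer=????vqrT?????IkSKG??
Fragment 3: offset=18 data="Pb" -> buffer=????vqrT?????IkSKGPb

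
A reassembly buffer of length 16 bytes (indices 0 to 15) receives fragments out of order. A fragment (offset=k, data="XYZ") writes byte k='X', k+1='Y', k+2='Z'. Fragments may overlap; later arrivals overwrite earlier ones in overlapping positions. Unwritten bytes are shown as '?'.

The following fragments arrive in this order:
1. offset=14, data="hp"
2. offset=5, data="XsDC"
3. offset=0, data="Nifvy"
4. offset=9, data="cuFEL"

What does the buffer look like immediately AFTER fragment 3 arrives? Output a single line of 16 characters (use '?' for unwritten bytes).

Answer: NifvyXsDC?????hp

Derivation:
Fragment 1: offset=14 data="hp" -> buffer=??????????????hp
Fragment 2: offset=5 data="XsDC" -> buffer=?????XsDC?????hp
Fragment 3: offset=0 data="Nifvy" -> buffer=NifvyXsDC?????hp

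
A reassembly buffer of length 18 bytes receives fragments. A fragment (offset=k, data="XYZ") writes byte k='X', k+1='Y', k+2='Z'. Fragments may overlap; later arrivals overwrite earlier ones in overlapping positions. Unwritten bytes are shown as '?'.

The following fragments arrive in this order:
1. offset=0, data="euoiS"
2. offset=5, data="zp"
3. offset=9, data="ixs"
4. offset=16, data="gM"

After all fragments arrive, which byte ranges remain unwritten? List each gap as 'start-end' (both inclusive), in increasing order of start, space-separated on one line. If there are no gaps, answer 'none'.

Fragment 1: offset=0 len=5
Fragment 2: offset=5 len=2
Fragment 3: offset=9 len=3
Fragment 4: offset=16 len=2
Gaps: 7-8 12-15

Answer: 7-8 12-15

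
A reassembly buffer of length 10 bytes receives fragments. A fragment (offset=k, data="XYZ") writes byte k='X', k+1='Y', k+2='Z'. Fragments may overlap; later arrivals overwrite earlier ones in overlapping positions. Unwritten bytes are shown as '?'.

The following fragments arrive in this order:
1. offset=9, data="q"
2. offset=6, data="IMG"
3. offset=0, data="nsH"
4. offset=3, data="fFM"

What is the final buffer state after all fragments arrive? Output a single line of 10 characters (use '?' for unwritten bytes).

Fragment 1: offset=9 data="q" -> buffer=?????????q
Fragment 2: offset=6 data="IMG" -> buffer=??????IMGq
Fragment 3: offset=0 data="nsH" -> buffer=nsH???IMGq
Fragment 4: offset=3 data="fFM" -> buffer=nsHfFMIMGq

Answer: nsHfFMIMGq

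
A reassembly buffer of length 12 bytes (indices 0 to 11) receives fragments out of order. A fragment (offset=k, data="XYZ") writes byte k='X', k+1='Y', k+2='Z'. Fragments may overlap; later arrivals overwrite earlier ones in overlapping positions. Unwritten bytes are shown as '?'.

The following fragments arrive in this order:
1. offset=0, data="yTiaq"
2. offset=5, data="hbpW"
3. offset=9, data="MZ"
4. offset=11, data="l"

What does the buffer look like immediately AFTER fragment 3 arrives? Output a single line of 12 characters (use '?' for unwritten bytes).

Fragment 1: offset=0 data="yTiaq" -> buffer=yTiaq???????
Fragment 2: offset=5 data="hbpW" -> buffer=yTiaqhbpW???
Fragment 3: offset=9 data="MZ" -> buffer=yTiaqhbpWMZ?

Answer: yTiaqhbpWMZ?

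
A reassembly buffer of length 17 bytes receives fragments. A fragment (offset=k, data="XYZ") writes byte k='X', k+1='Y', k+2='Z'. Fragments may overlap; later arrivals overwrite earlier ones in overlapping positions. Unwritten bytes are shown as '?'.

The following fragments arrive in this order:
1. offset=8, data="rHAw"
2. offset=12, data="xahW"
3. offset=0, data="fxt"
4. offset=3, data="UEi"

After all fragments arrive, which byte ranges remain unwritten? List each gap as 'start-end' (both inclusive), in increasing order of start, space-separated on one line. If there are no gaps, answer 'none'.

Answer: 6-7 16-16

Derivation:
Fragment 1: offset=8 len=4
Fragment 2: offset=12 len=4
Fragment 3: offset=0 len=3
Fragment 4: offset=3 len=3
Gaps: 6-7 16-16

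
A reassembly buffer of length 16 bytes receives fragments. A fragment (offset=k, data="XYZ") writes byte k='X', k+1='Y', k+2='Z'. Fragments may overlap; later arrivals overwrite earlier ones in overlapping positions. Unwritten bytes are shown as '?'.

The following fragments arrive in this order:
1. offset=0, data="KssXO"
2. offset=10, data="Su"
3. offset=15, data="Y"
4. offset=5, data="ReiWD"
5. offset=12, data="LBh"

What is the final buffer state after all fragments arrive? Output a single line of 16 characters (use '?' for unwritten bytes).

Fragment 1: offset=0 data="KssXO" -> buffer=KssXO???????????
Fragment 2: offset=10 data="Su" -> buffer=KssXO?????Su????
Fragment 3: offset=15 data="Y" -> buffer=KssXO?????Su???Y
Fragment 4: offset=5 data="ReiWD" -> buffer=KssXOReiWDSu???Y
Fragment 5: offset=12 data="LBh" -> buffer=KssXOReiWDSuLBhY

Answer: KssXOReiWDSuLBhY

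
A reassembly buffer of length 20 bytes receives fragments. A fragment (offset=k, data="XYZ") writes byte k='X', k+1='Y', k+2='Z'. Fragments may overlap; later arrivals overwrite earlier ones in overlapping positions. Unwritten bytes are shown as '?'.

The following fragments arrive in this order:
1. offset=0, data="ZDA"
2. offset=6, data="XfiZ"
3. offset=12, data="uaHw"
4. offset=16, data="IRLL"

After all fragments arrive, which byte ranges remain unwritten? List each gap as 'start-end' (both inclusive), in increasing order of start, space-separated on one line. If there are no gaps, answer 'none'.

Fragment 1: offset=0 len=3
Fragment 2: offset=6 len=4
Fragment 3: offset=12 len=4
Fragment 4: offset=16 len=4
Gaps: 3-5 10-11

Answer: 3-5 10-11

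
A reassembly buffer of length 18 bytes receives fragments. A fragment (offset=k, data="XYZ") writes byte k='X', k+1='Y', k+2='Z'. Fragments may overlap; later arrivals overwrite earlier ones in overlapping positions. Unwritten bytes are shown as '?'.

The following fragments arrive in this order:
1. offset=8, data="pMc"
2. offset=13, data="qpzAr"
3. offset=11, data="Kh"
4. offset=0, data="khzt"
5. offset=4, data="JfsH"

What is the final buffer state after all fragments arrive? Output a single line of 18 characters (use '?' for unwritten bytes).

Fragment 1: offset=8 data="pMc" -> buffer=????????pMc???????
Fragment 2: offset=13 data="qpzAr" -> buffer=????????pMc??qpzAr
Fragment 3: offset=11 data="Kh" -> buffer=????????pMcKhqpzAr
Fragment 4: offset=0 data="khzt" -> buffer=khzt????pMcKhqpzAr
Fragment 5: offset=4 data="JfsH" -> buffer=khztJfsHpMcKhqpzAr

Answer: khztJfsHpMcKhqpzAr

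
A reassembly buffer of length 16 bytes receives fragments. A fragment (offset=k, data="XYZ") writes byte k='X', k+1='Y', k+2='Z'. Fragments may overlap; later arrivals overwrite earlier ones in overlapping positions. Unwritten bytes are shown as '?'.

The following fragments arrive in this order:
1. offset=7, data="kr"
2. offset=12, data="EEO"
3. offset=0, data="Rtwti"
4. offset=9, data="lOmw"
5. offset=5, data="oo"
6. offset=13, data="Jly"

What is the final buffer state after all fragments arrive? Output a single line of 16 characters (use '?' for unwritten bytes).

Fragment 1: offset=7 data="kr" -> buffer=???????kr???????
Fragment 2: offset=12 data="EEO" -> buffer=???????kr???EEO?
Fragment 3: offset=0 data="Rtwti" -> buffer=Rtwti??kr???EEO?
Fragment 4: offset=9 data="lOmw" -> buffer=Rtwti??krlOmwEO?
Fragment 5: offset=5 data="oo" -> buffer=RtwtiookrlOmwEO?
Fragment 6: offset=13 data="Jly" -> buffer=RtwtiookrlOmwJly

Answer: RtwtiookrlOmwJly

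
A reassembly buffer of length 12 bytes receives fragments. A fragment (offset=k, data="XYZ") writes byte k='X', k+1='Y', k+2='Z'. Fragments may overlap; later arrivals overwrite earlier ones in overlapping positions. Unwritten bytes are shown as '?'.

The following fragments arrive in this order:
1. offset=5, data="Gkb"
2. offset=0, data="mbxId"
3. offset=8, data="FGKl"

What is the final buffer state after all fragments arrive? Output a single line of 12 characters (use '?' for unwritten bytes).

Answer: mbxIdGkbFGKl

Derivation:
Fragment 1: offset=5 data="Gkb" -> buffer=?????Gkb????
Fragment 2: offset=0 data="mbxId" -> buffer=mbxIdGkb????
Fragment 3: offset=8 data="FGKl" -> buffer=mbxIdGkbFGKl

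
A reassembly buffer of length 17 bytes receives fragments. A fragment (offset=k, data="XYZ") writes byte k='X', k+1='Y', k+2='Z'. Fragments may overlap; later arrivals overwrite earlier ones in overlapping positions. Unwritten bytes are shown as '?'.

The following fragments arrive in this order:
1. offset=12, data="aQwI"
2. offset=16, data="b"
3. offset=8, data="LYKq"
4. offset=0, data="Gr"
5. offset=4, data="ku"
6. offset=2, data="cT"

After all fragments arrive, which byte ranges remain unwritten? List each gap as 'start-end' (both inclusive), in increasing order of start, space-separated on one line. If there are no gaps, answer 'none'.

Answer: 6-7

Derivation:
Fragment 1: offset=12 len=4
Fragment 2: offset=16 len=1
Fragment 3: offset=8 len=4
Fragment 4: offset=0 len=2
Fragment 5: offset=4 len=2
Fragment 6: offset=2 len=2
Gaps: 6-7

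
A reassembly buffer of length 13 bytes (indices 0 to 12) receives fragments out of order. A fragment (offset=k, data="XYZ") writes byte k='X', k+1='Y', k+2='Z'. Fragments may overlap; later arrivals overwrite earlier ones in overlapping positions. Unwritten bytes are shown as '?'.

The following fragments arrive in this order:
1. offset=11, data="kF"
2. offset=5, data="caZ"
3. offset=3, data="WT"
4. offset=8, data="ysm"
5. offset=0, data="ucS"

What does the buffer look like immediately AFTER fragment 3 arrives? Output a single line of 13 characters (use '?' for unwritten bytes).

Answer: ???WTcaZ???kF

Derivation:
Fragment 1: offset=11 data="kF" -> buffer=???????????kF
Fragment 2: offset=5 data="caZ" -> buffer=?????caZ???kF
Fragment 3: offset=3 data="WT" -> buffer=???WTcaZ???kF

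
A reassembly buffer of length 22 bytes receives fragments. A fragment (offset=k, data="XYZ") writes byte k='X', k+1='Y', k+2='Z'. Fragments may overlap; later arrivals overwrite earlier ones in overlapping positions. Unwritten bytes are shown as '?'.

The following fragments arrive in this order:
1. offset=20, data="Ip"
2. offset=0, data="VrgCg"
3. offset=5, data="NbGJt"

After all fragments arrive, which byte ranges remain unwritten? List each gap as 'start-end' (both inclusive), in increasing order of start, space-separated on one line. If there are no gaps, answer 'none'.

Fragment 1: offset=20 len=2
Fragment 2: offset=0 len=5
Fragment 3: offset=5 len=5
Gaps: 10-19

Answer: 10-19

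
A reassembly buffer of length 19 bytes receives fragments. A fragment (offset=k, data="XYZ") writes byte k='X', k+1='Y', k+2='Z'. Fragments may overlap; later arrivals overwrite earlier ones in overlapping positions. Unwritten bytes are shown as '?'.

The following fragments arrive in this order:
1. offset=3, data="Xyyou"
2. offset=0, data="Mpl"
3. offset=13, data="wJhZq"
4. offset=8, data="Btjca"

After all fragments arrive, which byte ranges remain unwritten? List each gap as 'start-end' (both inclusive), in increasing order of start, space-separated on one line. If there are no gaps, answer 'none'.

Answer: 18-18

Derivation:
Fragment 1: offset=3 len=5
Fragment 2: offset=0 len=3
Fragment 3: offset=13 len=5
Fragment 4: offset=8 len=5
Gaps: 18-18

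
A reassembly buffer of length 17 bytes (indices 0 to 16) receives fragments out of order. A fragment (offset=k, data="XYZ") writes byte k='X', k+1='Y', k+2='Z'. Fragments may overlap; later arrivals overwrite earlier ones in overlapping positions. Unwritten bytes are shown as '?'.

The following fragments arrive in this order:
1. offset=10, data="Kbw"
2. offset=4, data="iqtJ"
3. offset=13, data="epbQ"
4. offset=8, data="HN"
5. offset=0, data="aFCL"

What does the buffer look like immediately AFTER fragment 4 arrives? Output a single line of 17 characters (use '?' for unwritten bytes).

Fragment 1: offset=10 data="Kbw" -> buffer=??????????Kbw????
Fragment 2: offset=4 data="iqtJ" -> buffer=????iqtJ??Kbw????
Fragment 3: offset=13 data="epbQ" -> buffer=????iqtJ??KbwepbQ
Fragment 4: offset=8 data="HN" -> buffer=????iqtJHNKbwepbQ

Answer: ????iqtJHNKbwepbQ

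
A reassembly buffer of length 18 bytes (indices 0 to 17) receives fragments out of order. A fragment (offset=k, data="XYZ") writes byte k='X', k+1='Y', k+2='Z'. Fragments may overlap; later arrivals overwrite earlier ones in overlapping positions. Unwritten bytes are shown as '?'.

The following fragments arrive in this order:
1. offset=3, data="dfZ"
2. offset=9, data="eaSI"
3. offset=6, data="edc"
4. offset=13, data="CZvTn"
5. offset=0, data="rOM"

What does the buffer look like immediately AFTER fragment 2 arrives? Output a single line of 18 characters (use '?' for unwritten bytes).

Fragment 1: offset=3 data="dfZ" -> buffer=???dfZ????????????
Fragment 2: offset=9 data="eaSI" -> buffer=???dfZ???eaSI?????

Answer: ???dfZ???eaSI?????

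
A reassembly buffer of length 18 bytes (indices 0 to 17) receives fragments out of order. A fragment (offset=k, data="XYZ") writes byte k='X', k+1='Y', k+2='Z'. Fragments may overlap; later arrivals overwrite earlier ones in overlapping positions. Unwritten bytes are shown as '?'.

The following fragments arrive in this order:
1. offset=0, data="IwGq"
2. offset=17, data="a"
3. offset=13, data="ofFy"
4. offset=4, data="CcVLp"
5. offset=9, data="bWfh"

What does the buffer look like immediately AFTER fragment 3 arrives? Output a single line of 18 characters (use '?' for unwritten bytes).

Answer: IwGq?????????ofFya

Derivation:
Fragment 1: offset=0 data="IwGq" -> buffer=IwGq??????????????
Fragment 2: offset=17 data="a" -> buffer=IwGq?????????????a
Fragment 3: offset=13 data="ofFy" -> buffer=IwGq?????????ofFya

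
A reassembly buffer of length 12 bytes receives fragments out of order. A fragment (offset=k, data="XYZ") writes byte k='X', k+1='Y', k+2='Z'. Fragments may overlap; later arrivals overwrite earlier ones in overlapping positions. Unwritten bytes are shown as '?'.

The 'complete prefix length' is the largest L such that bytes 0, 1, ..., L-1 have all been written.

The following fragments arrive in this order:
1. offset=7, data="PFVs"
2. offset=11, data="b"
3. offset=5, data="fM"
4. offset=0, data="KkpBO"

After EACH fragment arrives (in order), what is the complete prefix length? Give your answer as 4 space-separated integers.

Answer: 0 0 0 12

Derivation:
Fragment 1: offset=7 data="PFVs" -> buffer=???????PFVs? -> prefix_len=0
Fragment 2: offset=11 data="b" -> buffer=???????PFVsb -> prefix_len=0
Fragment 3: offset=5 data="fM" -> buffer=?????fMPFVsb -> prefix_len=0
Fragment 4: offset=0 data="KkpBO" -> buffer=KkpBOfMPFVsb -> prefix_len=12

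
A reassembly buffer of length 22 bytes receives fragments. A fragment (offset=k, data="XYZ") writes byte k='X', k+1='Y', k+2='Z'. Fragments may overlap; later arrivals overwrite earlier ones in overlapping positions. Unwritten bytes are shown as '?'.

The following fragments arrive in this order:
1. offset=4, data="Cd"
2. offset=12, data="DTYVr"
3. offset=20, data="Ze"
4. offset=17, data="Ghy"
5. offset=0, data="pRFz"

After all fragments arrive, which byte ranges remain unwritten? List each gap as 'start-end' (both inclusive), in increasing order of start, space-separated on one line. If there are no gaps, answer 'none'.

Fragment 1: offset=4 len=2
Fragment 2: offset=12 len=5
Fragment 3: offset=20 len=2
Fragment 4: offset=17 len=3
Fragment 5: offset=0 len=4
Gaps: 6-11

Answer: 6-11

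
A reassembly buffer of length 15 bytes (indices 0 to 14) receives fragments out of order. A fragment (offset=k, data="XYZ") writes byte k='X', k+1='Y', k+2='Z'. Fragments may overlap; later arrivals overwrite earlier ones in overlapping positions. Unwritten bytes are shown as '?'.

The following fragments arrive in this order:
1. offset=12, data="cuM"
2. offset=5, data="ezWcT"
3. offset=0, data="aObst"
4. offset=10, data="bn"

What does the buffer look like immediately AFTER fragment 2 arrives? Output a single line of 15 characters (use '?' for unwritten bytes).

Answer: ?????ezWcT??cuM

Derivation:
Fragment 1: offset=12 data="cuM" -> buffer=????????????cuM
Fragment 2: offset=5 data="ezWcT" -> buffer=?????ezWcT??cuM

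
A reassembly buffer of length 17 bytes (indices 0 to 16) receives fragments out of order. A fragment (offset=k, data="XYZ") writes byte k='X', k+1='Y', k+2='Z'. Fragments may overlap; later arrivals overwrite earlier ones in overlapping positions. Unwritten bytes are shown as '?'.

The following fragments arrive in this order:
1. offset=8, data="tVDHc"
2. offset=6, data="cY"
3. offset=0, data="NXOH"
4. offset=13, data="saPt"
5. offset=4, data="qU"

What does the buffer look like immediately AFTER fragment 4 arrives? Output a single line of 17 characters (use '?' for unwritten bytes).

Answer: NXOH??cYtVDHcsaPt

Derivation:
Fragment 1: offset=8 data="tVDHc" -> buffer=????????tVDHc????
Fragment 2: offset=6 data="cY" -> buffer=??????cYtVDHc????
Fragment 3: offset=0 data="NXOH" -> buffer=NXOH??cYtVDHc????
Fragment 4: offset=13 data="saPt" -> buffer=NXOH??cYtVDHcsaPt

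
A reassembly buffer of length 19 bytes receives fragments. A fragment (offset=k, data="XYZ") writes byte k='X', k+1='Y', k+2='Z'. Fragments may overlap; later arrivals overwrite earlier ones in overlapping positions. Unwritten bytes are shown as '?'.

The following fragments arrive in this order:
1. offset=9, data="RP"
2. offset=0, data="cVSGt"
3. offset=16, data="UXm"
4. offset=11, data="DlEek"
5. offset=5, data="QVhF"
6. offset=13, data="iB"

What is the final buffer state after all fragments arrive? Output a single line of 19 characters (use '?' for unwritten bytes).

Answer: cVSGtQVhFRPDliBkUXm

Derivation:
Fragment 1: offset=9 data="RP" -> buffer=?????????RP????????
Fragment 2: offset=0 data="cVSGt" -> buffer=cVSGt????RP????????
Fragment 3: offset=16 data="UXm" -> buffer=cVSGt????RP?????UXm
Fragment 4: offset=11 data="DlEek" -> buffer=cVSGt????RPDlEekUXm
Fragment 5: offset=5 data="QVhF" -> buffer=cVSGtQVhFRPDlEekUXm
Fragment 6: offset=13 data="iB" -> buffer=cVSGtQVhFRPDliBkUXm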